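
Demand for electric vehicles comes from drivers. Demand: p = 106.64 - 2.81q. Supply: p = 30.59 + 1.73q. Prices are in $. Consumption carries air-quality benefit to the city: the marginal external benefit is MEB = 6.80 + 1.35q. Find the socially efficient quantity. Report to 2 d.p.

q* = 25.97

Social marginal benefit = demand + MEB = 113.44 - 1.46q.
Set SMB = MC: 113.44 - 1.46q = 30.59 + 1.73q → q* = 25.9718.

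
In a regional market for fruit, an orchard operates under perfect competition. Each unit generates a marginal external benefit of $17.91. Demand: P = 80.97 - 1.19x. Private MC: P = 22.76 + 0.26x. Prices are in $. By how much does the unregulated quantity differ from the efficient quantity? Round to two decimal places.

12.35 units

Market equilibrium (private): 22.76 + 0.26x = 80.97 - 1.19x → x_m = 40.1448.
Social marginal cost = private MC − MEB = 4.85 + 0.26x.
Set SMC = demand: 4.85 + 0.26x = 80.97 - 1.19x → x* = 52.4966.
Gap = |40.1448 − 52.4966| = 12.3518.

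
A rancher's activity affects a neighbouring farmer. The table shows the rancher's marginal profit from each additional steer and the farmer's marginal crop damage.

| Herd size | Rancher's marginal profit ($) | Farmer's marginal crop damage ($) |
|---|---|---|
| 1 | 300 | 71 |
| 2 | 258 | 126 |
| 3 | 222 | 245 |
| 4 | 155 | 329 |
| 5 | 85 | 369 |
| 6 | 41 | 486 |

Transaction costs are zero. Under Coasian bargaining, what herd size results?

2

Bargaining reaches the level where marginal profit last exceeds marginal crop damage.
That holds through level 2 (258 ≥ 126) but not at 3 (222 < 245).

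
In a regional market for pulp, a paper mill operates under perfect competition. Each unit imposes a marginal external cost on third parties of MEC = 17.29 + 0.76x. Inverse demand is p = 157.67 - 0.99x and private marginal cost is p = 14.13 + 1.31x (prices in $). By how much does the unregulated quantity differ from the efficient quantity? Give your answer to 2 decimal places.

21.15 units

Market equilibrium (private): 14.13 + 1.31x = 157.67 - 0.99x → x_m = 62.4087.
Social marginal cost = private MC + MEC = 31.42 + 2.07x.
Set SMC = demand: 31.42 + 2.07x = 157.67 - 0.99x → x* = 41.2582.
Gap = |62.4087 − 41.2582| = 21.1505.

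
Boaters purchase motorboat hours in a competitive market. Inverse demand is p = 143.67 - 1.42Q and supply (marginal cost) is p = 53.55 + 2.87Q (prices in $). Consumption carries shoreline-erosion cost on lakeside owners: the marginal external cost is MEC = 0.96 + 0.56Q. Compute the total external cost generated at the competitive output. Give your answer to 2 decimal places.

$143.73

Market equilibrium (private): 53.55 + 2.87Q = 143.67 - 1.42Q → Q_m = 21.0070.
Total external cost = ∫₀^{Q_m} (0.96 + 0.56Q) dQ = 0.96×21.0070 + ½×0.56×21.0070² = 143.7291.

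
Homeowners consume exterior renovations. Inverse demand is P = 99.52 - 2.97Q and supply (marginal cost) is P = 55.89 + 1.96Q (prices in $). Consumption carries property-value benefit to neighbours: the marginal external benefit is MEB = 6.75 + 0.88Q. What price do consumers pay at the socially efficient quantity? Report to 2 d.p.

Social marginal benefit = demand + MEB = 106.27 - 2.09Q.
Set SMB = MC: 106.27 - 2.09Q = 55.89 + 1.96Q → Q* = 12.4395.
Consumer price on the demand curve at Q*: 99.52 − 2.97×12.4395 = 62.5747.

P = $62.57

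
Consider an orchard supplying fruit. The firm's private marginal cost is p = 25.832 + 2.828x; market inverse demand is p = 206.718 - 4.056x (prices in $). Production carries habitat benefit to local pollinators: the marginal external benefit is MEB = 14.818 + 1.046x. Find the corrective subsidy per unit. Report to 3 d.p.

Social marginal cost = private MC − MEB = 11.014 + 1.782x.
Set SMC = demand: 11.014 + 1.782x = 206.718 - 4.056x → x* = 33.5224.
The Pigouvian subsidy equals MEB at x*: 14.818 + 1.046×33.5224 = 49.8824.

subsidy = $49.882 per unit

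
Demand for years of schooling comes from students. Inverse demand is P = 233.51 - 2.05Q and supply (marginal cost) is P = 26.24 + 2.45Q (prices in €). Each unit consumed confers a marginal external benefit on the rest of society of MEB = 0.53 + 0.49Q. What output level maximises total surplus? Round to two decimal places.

Social marginal benefit = demand + MEB = 234.04 - 1.56Q.
Set SMB = MC: 234.04 - 1.56Q = 26.24 + 2.45Q → Q* = 51.8204.

Q* = 51.82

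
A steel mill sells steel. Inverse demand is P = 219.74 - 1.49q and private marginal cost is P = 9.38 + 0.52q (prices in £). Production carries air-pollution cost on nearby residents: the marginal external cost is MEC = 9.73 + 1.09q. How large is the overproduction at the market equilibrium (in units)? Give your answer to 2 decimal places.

Market equilibrium (private): 9.38 + 0.52q = 219.74 - 1.49q → q_m = 104.6567.
Social marginal cost = private MC + MEC = 19.11 + 1.61q.
Set SMC = demand: 19.11 + 1.61q = 219.74 - 1.49q → q* = 64.7194.
Gap = |104.6567 − 64.7194| = 39.9373.

39.94 units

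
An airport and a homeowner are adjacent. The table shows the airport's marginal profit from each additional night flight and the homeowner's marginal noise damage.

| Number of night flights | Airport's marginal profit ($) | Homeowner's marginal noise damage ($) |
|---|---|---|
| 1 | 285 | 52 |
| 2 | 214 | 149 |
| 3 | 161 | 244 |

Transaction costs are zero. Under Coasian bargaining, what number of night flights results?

2

Bargaining reaches the level where marginal profit last exceeds marginal noise damage.
That holds through level 2 (214 ≥ 149) but not at 3 (161 < 244).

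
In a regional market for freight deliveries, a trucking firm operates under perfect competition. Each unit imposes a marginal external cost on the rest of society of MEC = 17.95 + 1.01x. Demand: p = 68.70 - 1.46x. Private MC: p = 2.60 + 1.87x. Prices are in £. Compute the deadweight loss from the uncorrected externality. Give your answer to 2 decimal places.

Market equilibrium (private): 2.60 + 1.87x = 68.70 - 1.46x → x_m = 19.8498.
Social marginal cost = private MC + MEC = 20.55 + 2.88x.
Set SMC = demand: 20.55 + 2.88x = 68.70 - 1.46x → x* = 11.0945.
Height of the DWL triangle at x_m is SMC(x_m) − demand(x_m) = MEC(x_m) = 37.9983.
DWL = ½ × 8.7553 × 37.9983 = 166.3433.

DWL = £166.34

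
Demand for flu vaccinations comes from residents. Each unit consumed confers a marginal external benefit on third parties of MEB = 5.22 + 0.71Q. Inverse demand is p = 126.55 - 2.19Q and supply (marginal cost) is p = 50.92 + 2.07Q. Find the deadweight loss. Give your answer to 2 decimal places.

Market equilibrium (private): 50.92 + 2.07Q = 126.55 - 2.19Q → Q_m = 17.7535.
Social marginal benefit = demand + MEB = 131.77 - 1.48Q.
Set SMB = MC: 131.77 - 1.48Q = 50.92 + 2.07Q → Q* = 22.7746.
Height of the DWL triangle at Q_m is SMB(Q_m) − MC(Q_m) = MEB(Q_m) = 17.8250.
DWL = ½ × 5.0211 × 17.8250 = 44.7506.

DWL = 44.75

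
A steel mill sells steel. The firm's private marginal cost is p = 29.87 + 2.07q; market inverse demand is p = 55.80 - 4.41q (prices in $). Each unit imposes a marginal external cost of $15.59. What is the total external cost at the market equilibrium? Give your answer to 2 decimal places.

$62.38

Market equilibrium (private): 29.87 + 2.07q = 55.80 - 4.41q → q_m = 4.0015.
Total external cost = MEC × q_m = 15.59 × 4.0015 = 62.3834.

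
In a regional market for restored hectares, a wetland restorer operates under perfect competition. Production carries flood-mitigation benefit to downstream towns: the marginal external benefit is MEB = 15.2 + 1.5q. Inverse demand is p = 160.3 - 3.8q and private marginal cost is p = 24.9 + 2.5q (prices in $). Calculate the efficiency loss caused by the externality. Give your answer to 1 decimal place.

Market equilibrium (private): 24.9 + 2.5q = 160.3 - 3.8q → q_m = 21.4921.
Social marginal cost = private MC − MEB = 9.7 + q.
Set SMC = demand: 9.7 + q = 160.3 - 3.8q → q* = 31.3750.
Between q* and q_m the wedge demand − SMC runs linearly from 0 to MEB(q_m), so the loss is a triangle.
DWL = ½ × 9.8829 × 47.4381 = 234.4130.

DWL = $234.4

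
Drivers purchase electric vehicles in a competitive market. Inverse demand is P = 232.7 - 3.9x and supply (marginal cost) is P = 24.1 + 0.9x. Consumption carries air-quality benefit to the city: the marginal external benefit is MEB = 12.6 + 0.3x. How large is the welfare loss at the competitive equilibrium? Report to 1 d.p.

Market equilibrium (private): 24.1 + 0.9x = 232.7 - 3.9x → x_m = 43.4583.
Social marginal benefit = demand + MEB = 245.3 - 3.6x.
Set SMB = MC: 245.3 - 3.6x = 24.1 + 0.9x → x* = 49.1556.
The loss is the area between SMB and MC from x* to x_m; with linear curves that's a triangle of height MEB(x_m).
DWL = ½ × 5.6973 × 25.6375 = 73.0323.

DWL = 73.0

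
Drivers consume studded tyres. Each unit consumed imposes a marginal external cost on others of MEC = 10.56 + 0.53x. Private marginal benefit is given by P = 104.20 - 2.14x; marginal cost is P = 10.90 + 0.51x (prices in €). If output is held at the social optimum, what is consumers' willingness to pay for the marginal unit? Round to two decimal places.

P = €48.52

Social marginal benefit = demand − MEC = 93.64 - 2.67x.
Set SMB = MC: 93.64 - 2.67x = 10.90 + 0.51x → x* = 26.0189.
Consumer price on the demand curve at x*: 104.20 − 2.14×26.0189 = 48.5196.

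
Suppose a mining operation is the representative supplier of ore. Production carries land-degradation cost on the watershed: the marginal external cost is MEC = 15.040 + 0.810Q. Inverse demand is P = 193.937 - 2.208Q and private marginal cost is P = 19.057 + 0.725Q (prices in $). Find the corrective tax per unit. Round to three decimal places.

tax = $49.630 per unit

Social marginal cost = private MC + MEC = 34.097 + 1.535Q.
Set SMC = demand: 34.097 + 1.535Q = 193.937 - 2.208Q → Q* = 42.7037.
The Pigouvian tax equals MEC at Q*: 15.040 + 0.810×42.7037 = 49.6300.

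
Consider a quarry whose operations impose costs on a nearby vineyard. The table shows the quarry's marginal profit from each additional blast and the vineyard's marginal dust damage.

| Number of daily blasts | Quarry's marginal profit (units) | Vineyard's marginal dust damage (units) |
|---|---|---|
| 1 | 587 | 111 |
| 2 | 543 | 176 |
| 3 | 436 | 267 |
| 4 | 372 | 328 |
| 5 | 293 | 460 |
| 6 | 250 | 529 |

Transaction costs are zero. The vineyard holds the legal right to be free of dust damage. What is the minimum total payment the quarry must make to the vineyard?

Efficient level: marginal profit ≥ marginal dust damage through level 4, so k* = 4.
With the vineyard holding the right, the quarry must at least compensate total damage at k*: 111 + 176 + 267 + 328 = 882.

882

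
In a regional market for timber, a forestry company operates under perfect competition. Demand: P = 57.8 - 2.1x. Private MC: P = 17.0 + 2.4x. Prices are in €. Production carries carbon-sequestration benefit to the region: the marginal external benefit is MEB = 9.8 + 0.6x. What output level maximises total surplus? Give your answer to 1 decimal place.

Social marginal cost = private MC − MEB = 7.2 + 1.8x.
Set SMC = demand: 7.2 + 1.8x = 57.8 - 2.1x → x* = 12.9744.

x* = 13.0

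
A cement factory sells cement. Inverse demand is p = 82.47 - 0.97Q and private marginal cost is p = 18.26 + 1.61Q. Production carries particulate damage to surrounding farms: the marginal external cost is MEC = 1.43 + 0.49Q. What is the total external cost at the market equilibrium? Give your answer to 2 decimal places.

Market equilibrium (private): 18.26 + 1.61Q = 82.47 - 0.97Q → Q_m = 24.8876.
Total external cost = ∫₀^{Q_m} (1.43 + 0.49Q) dQ = 1.43×24.8876 + ½×0.49×24.8876² = 187.3405.

187.34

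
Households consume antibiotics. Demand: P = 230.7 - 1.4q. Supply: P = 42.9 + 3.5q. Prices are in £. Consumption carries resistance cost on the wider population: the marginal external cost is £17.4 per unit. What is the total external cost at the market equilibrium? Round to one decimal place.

Market equilibrium (private): 42.9 + 3.5q = 230.7 - 1.4q → q_m = 38.3265.
Total external cost = MEC × q_m = 17.4 × 38.3265 = 666.8811.

£666.9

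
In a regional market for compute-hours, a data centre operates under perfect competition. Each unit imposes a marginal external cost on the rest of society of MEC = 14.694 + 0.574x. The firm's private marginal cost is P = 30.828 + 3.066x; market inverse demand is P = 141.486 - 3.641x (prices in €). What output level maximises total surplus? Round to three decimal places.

Social marginal cost = private MC + MEC = 45.522 + 3.640x.
Set SMC = demand: 45.522 + 3.640x = 141.486 - 3.641x → x* = 13.1801.

x* = 13.180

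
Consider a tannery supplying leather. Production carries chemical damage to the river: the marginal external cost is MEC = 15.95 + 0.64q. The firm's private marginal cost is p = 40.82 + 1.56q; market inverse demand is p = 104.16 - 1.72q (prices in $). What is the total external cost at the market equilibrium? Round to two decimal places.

$427.34

Market equilibrium (private): 40.82 + 1.56q = 104.16 - 1.72q → q_m = 19.3110.
Total external cost = ∫₀^{q_m} (15.95 + 0.64q) dq = 15.95×19.3110 + ½×0.64×19.3110² = 427.3432.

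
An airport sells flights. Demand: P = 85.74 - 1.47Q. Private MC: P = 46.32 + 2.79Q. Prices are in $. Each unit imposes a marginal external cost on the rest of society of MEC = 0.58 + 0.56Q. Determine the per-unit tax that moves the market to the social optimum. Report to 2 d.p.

tax = $5.09 per unit

Social marginal cost = private MC + MEC = 46.90 + 3.35Q.
Set SMC = demand: 46.90 + 3.35Q = 85.74 - 1.47Q → Q* = 8.0581.
The Pigouvian tax equals MEC at Q*: 0.58 + 0.56×8.0581 = 5.0925.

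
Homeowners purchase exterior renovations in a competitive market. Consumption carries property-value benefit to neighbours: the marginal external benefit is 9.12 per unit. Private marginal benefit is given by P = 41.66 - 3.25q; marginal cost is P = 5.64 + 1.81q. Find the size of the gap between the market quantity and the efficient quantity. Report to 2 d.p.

1.80 units

Market equilibrium (private): 5.64 + 1.81q = 41.66 - 3.25q → q_m = 7.1186.
Social marginal benefit = demand + MEB = 50.78 - 3.25q.
Set SMB = MC: 50.78 - 3.25q = 5.64 + 1.81q → q* = 8.9209.
Gap = |7.1186 − 8.9209| = 1.8023.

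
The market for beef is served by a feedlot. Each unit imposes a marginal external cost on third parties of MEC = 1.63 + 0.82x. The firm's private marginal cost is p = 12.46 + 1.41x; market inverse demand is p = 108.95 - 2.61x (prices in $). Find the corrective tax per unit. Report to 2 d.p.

Social marginal cost = private MC + MEC = 14.09 + 2.23x.
Set SMC = demand: 14.09 + 2.23x = 108.95 - 2.61x → x* = 19.5992.
The Pigouvian tax equals MEC at x*: 1.63 + 0.82×19.5992 = 17.7013.

tax = $17.70 per unit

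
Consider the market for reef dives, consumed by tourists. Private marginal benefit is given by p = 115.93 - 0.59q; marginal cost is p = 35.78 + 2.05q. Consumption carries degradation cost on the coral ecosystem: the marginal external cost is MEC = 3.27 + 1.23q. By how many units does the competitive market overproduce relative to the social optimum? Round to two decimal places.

Market equilibrium (private): 35.78 + 2.05q = 115.93 - 0.59q → q_m = 30.3598.
Social marginal benefit = demand − MEC = 112.66 - 1.82q.
Set SMB = MC: 112.66 - 1.82q = 35.78 + 2.05q → q* = 19.8656.
Gap = |30.3598 − 19.8656| = 10.4942.

10.49 units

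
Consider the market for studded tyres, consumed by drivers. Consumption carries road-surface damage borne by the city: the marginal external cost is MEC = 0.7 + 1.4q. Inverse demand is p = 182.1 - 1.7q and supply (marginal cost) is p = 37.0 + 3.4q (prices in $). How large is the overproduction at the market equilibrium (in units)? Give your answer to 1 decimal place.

Market equilibrium (private): 37.0 + 3.4q = 182.1 - 1.7q → q_m = 28.4510.
Social marginal benefit = demand − MEC = 181.4 - 3.1q.
Set SMB = MC: 181.4 - 3.1q = 37.0 + 3.4q → q* = 22.2154.
Gap = |28.4510 − 22.2154| = 6.2356.

6.2 units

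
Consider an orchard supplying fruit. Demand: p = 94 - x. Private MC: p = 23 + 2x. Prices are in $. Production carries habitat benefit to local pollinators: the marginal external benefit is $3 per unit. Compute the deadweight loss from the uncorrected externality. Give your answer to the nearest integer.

Market equilibrium (private): 23 + 2x = 94 - x → x_m = 23.6667.
Social marginal cost = private MC − MEB = 20 + 2x.
Set SMC = demand: 20 + 2x = 94 - x → x* = 24.6667.
The welfare-loss triangle has base |x_m − x*| and height MEB(x_m) (the vertical gap between SMC and demand is zero at x* and MEB at x_m).
DWL = ½ × 1.0000 × 3.0000 = 1.5000.

DWL = $2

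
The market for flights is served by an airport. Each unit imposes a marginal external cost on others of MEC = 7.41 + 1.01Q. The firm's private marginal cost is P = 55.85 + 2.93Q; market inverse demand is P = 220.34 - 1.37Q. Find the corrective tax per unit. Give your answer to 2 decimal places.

Social marginal cost = private MC + MEC = 63.26 + 3.94Q.
Set SMC = demand: 63.26 + 3.94Q = 220.34 - 1.37Q → Q* = 29.5819.
The Pigouvian tax equals MEC at Q*: 7.41 + 1.01×29.5819 = 37.2877.

tax = 37.29 per unit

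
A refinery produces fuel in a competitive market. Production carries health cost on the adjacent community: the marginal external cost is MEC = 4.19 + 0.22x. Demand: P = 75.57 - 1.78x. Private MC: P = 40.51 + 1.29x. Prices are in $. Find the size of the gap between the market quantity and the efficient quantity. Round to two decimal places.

2.04 units

Market equilibrium (private): 40.51 + 1.29x = 75.57 - 1.78x → x_m = 11.4202.
Social marginal cost = private MC + MEC = 44.70 + 1.51x.
Set SMC = demand: 44.70 + 1.51x = 75.57 - 1.78x → x* = 9.3830.
Gap = |11.4202 − 9.3830| = 2.0372.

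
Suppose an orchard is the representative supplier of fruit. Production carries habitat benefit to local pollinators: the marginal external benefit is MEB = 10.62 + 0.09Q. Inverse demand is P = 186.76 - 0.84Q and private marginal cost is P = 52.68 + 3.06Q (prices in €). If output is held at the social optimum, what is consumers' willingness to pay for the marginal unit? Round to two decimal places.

P = €154.86

Social marginal cost = private MC − MEB = 42.06 + 2.97Q.
Set SMC = demand: 42.06 + 2.97Q = 186.76 - 0.84Q → Q* = 37.9790.
Consumer price on the demand curve at Q*: 186.76 − 0.84×37.9790 = 154.8576.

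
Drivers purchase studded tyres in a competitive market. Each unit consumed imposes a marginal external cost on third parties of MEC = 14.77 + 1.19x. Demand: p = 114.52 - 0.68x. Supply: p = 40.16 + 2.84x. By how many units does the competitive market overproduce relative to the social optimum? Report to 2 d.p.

Market equilibrium (private): 40.16 + 2.84x = 114.52 - 0.68x → x_m = 21.1250.
Social marginal benefit = demand − MEC = 99.75 - 1.87x.
Set SMB = MC: 99.75 - 1.87x = 40.16 + 2.84x → x* = 12.6518.
Gap = |21.1250 − 12.6518| = 8.4732.

8.47 units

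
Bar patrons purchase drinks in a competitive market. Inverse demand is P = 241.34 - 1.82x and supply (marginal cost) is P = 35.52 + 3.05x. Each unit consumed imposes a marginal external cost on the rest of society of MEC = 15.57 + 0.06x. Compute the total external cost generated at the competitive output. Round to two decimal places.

Market equilibrium (private): 35.52 + 3.05x = 241.34 - 1.82x → x_m = 42.2628.
Total external cost = ∫₀^{x_m} (15.57 + 0.06x) dx = 15.57×42.2628 + ½×0.06×42.2628² = 711.6161.

711.62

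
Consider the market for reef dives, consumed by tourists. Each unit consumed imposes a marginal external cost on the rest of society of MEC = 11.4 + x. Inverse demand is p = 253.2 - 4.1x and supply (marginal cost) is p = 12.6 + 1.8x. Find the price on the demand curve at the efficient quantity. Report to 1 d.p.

Social marginal benefit = demand − MEC = 241.8 - 5.1x.
Set SMB = MC: 241.8 - 5.1x = 12.6 + 1.8x → x* = 33.2174.
Consumer price on the demand curve at x*: 253.2 − 4.1×33.2174 = 117.0087.

P = 117.0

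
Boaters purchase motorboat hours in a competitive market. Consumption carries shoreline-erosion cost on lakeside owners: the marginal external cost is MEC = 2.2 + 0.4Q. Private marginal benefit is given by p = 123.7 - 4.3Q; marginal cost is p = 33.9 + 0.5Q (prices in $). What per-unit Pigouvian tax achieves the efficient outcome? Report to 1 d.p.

Social marginal benefit = demand − MEC = 121.5 - 4.7Q.
Set SMB = MC: 121.5 - 4.7Q = 33.9 + 0.5Q → Q* = 16.8462.
The Pigouvian tax equals MEC at Q*: 2.2 + 0.4×16.8462 = 8.9385.

tax = $8.9 per unit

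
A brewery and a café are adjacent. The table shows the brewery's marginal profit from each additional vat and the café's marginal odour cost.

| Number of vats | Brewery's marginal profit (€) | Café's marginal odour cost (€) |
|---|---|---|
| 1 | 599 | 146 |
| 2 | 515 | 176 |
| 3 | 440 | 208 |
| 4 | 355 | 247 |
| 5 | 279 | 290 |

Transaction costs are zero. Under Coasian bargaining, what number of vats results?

4

Bargaining reaches the level where marginal profit last exceeds marginal odour cost.
That holds through level 4 (355 ≥ 247) but not at 5 (279 < 290).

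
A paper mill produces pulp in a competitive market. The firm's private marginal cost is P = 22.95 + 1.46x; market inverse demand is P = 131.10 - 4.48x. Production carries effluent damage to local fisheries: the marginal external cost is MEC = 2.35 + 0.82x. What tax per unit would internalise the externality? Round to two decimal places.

tax = 15.18 per unit

Social marginal cost = private MC + MEC = 25.30 + 2.28x.
Set SMC = demand: 25.30 + 2.28x = 131.10 - 4.48x → x* = 15.6509.
The Pigouvian tax equals MEC at x*: 2.35 + 0.82×15.6509 = 15.1837.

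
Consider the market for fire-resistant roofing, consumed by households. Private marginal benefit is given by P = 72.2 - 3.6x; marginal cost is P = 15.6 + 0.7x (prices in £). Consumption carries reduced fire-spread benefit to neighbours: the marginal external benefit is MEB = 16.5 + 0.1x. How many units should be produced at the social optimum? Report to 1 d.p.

Social marginal benefit = demand + MEB = 88.7 - 3.5x.
Set SMB = MC: 88.7 - 3.5x = 15.6 + 0.7x → x* = 17.4048.

x* = 17.4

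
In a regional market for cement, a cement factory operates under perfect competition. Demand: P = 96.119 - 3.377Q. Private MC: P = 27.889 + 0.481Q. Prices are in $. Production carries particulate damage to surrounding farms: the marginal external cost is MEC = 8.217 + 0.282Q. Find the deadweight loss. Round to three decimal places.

Market equilibrium (private): 27.889 + 0.481Q = 96.119 - 3.377Q → Q_m = 17.6853.
Social marginal cost = private MC + MEC = 36.106 + 0.763Q.
Set SMC = demand: 36.106 + 0.763Q = 96.119 - 3.377Q → Q* = 14.4959.
The loss is the area between SMC and demand from Q* to Q_m; with linear curves that's a triangle of height MEC(Q_m).
DWL = ½ × 3.1894 × 13.2043 = 21.0569.

DWL = $21.057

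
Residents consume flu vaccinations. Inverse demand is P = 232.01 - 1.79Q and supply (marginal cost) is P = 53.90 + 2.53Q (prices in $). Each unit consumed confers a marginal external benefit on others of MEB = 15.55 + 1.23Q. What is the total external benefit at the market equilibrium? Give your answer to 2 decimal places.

Market equilibrium (private): 53.90 + 2.53Q = 232.01 - 1.79Q → Q_m = 41.2292.
Total external benefit = ∫₀^{Q_m} (15.55 + 1.23Q) dQ = 15.55×41.2292 + ½×1.23×41.2292² = 1686.5199.

$1686.52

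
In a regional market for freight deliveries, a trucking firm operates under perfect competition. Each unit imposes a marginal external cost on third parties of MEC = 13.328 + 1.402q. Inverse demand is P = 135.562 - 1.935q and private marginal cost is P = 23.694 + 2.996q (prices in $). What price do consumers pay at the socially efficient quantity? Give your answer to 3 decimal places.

Social marginal cost = private MC + MEC = 37.022 + 4.398q.
Set SMC = demand: 37.022 + 4.398q = 135.562 - 1.935q → q* = 15.5598.
Consumer price on the demand curve at q*: 135.562 − 1.935×15.5598 = 105.4538.

P = $105.454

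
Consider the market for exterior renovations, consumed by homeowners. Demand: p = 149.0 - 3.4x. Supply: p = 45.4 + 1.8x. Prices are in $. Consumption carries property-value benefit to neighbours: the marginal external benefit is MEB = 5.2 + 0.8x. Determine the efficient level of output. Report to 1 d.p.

x* = 24.7

Social marginal benefit = demand + MEB = 154.2 - 2.6x.
Set SMB = MC: 154.2 - 2.6x = 45.4 + 1.8x → x* = 24.7273.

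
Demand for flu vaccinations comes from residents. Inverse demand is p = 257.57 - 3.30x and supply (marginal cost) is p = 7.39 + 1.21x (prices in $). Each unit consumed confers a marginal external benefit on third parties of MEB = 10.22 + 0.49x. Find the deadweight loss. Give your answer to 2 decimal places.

Market equilibrium (private): 7.39 + 1.21x = 257.57 - 3.30x → x_m = 55.4723.
Social marginal benefit = demand + MEB = 267.79 - 2.81x.
Set SMB = MC: 267.79 - 2.81x = 7.39 + 1.21x → x* = 64.7761.
Between x* and x_m the wedge SMB − MC runs linearly from 0 to MEB(x_m), so the loss is a triangle.
DWL = ½ × 9.3038 × 37.4014 = 173.9876.

DWL = $173.99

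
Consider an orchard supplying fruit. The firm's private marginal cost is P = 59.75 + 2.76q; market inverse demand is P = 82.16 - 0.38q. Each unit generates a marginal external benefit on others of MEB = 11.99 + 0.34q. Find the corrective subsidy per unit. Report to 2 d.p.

Social marginal cost = private MC − MEB = 47.76 + 2.42q.
Set SMC = demand: 47.76 + 2.42q = 82.16 - 0.38q → q* = 12.2857.
The Pigouvian subsidy equals MEB at q*: 11.99 + 0.34×12.2857 = 16.1671.

subsidy = 16.17 per unit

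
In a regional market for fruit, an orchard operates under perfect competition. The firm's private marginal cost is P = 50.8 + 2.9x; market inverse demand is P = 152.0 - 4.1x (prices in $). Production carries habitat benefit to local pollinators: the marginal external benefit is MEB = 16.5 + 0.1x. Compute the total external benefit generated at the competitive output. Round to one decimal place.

Market equilibrium (private): 50.8 + 2.9x = 152.0 - 4.1x → x_m = 14.4571.
Total external benefit = ∫₀^{x_m} (16.5 + 0.1x) dx = 16.5×14.4571 + ½×0.1×14.4571² = 248.9925.

$249.0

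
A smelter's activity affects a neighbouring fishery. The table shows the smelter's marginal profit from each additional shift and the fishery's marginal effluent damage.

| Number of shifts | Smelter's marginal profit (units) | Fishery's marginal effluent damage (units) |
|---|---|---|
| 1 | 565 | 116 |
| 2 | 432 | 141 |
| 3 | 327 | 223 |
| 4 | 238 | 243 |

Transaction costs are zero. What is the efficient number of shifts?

Bargaining reaches the level where marginal profit last exceeds marginal effluent damage.
That holds through level 3 (327 ≥ 223) but not at 4 (238 < 243).

3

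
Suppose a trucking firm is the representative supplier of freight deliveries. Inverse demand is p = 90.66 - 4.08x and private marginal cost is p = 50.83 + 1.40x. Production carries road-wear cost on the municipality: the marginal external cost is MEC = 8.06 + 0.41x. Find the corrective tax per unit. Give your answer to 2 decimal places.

Social marginal cost = private MC + MEC = 58.89 + 1.81x.
Set SMC = demand: 58.89 + 1.81x = 90.66 - 4.08x → x* = 5.3939.
The Pigouvian tax equals MEC at x*: 8.06 + 0.41×5.3939 = 10.2715.

tax = 10.27 per unit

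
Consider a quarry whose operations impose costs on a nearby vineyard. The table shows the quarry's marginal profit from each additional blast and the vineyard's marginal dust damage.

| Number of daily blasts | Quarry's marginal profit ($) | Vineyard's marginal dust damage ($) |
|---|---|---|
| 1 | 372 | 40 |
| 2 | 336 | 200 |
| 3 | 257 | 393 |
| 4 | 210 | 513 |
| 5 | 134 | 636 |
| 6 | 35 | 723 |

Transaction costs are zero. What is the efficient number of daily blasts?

Bargaining reaches the level where marginal profit last exceeds marginal dust damage.
That holds through level 2 (336 ≥ 200) but not at 3 (257 < 393).

2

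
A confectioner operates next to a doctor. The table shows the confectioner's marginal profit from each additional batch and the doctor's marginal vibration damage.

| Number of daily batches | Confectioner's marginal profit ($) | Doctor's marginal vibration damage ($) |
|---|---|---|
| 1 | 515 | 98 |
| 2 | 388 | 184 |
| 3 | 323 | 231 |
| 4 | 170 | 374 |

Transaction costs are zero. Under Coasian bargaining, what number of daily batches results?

Bargaining reaches the level where marginal profit last exceeds marginal vibration damage.
That holds through level 3 (323 ≥ 231) but not at 4 (170 < 374).

3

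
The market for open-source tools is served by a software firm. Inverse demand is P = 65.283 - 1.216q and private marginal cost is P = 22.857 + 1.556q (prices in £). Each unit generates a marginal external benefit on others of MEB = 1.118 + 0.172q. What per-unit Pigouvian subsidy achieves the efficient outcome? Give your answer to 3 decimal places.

subsidy = £3.999 per unit

Social marginal cost = private MC − MEB = 21.739 + 1.384q.
Set SMC = demand: 21.739 + 1.384q = 65.283 - 1.216q → q* = 16.7477.
The Pigouvian subsidy equals MEB at q*: 1.118 + 0.172×16.7477 = 3.9986.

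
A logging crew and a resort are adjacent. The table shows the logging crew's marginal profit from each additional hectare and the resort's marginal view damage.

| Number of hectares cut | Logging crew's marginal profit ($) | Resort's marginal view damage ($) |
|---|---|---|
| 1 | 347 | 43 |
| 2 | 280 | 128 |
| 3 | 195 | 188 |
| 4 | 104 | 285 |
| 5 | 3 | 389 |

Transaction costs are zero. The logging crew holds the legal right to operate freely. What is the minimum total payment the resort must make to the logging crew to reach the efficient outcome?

$107

Left alone the logging crew would choose level 5 (marginal profit stays positive).
Efficient level: k* = 3 (marginal profit ≥ marginal view damage through 3).
The resort must at least cover the logging crew's forgone profit from cutting 5→3: 104 + 3 = 107.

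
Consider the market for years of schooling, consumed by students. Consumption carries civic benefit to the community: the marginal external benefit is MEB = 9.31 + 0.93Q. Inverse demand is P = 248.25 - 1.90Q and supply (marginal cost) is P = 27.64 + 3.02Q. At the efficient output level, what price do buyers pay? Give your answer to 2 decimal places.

P = 138.76

Social marginal benefit = demand + MEB = 257.56 - 0.97Q.
Set SMB = MC: 257.56 - 0.97Q = 27.64 + 3.02Q → Q* = 57.6241.
Consumer price on the demand curve at Q*: 248.25 − 1.90×57.6241 = 138.7642.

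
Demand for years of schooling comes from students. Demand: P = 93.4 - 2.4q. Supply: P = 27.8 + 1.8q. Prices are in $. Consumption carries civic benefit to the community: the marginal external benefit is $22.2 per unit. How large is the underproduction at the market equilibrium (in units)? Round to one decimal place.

5.3 units

Market equilibrium (private): 27.8 + 1.8q = 93.4 - 2.4q → q_m = 15.6190.
Social marginal benefit = demand + MEB = 115.6 - 2.4q.
Set SMB = MC: 115.6 - 2.4q = 27.8 + 1.8q → q* = 20.9048.
Gap = |15.6190 − 20.9048| = 5.2858.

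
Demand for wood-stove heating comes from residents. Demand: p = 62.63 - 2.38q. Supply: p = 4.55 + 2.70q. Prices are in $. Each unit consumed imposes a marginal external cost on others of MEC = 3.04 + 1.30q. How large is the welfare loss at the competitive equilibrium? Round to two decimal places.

DWL = $25.12

Market equilibrium (private): 4.55 + 2.70q = 62.63 - 2.38q → q_m = 11.4331.
Social marginal benefit = demand − MEC = 59.59 - 3.68q.
Set SMB = MC: 59.59 - 3.68q = 4.55 + 2.70q → q* = 8.6270.
The loss is the area between SMB and MC from q* to q_m; with linear curves that's a triangle of height MEC(q_m).
DWL = ½ × 2.8061 × 17.9030 = 25.1188.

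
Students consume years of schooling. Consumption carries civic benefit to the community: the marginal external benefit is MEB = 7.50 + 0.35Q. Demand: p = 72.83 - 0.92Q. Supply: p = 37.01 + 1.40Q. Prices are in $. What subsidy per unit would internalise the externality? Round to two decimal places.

subsidy = $15.20 per unit

Social marginal benefit = demand + MEB = 80.33 - 0.57Q.
Set SMB = MC: 80.33 - 0.57Q = 37.01 + 1.40Q → Q* = 21.9898.
The Pigouvian subsidy equals MEB at Q*: 7.50 + 0.35×21.9898 = 15.1964.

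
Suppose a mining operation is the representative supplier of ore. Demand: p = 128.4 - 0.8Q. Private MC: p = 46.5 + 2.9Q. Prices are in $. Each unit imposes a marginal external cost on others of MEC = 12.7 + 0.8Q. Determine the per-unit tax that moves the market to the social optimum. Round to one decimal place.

Social marginal cost = private MC + MEC = 59.2 + 3.7Q.
Set SMC = demand: 59.2 + 3.7Q = 128.4 - 0.8Q → Q* = 15.3778.
The Pigouvian tax equals MEC at Q*: 12.7 + 0.8×15.3778 = 25.0022.

tax = $25.0 per unit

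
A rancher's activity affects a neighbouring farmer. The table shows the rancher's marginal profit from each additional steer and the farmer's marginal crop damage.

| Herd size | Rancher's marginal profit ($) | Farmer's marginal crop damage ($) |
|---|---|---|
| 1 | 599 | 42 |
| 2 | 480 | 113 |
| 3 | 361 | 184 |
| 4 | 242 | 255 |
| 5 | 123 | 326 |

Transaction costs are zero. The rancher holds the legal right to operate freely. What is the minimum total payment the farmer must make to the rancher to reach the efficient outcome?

$365

Left alone the rancher would choose level 5 (marginal profit stays positive).
Efficient level: k* = 3 (marginal profit ≥ marginal crop damage through 3).
The farmer must at least cover the rancher's forgone profit from cutting 5→3: 242 + 123 = 365.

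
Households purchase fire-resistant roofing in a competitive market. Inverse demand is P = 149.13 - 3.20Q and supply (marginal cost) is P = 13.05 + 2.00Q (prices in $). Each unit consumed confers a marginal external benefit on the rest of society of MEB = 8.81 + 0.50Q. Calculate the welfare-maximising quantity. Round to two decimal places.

Q* = 30.83

Social marginal benefit = demand + MEB = 157.94 - 2.70Q.
Set SMB = MC: 157.94 - 2.70Q = 13.05 + 2.00Q → Q* = 30.8277.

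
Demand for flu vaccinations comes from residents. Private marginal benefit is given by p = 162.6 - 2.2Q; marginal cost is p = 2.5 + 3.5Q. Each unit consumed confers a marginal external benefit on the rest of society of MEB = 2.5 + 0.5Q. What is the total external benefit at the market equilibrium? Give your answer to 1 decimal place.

Market equilibrium (private): 2.5 + 3.5Q = 162.6 - 2.2Q → Q_m = 28.0877.
Total external benefit = ∫₀^{Q_m} (2.5 + 0.5Q) dQ = 2.5×28.0877 + ½×0.5×28.0877² = 267.4490.

267.4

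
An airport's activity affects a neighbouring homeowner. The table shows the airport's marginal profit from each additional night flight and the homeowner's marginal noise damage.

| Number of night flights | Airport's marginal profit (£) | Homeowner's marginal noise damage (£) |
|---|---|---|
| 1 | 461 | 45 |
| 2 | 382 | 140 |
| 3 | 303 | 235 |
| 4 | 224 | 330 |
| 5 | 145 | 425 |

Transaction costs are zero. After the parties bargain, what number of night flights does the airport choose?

Bargaining reaches the level where marginal profit last exceeds marginal noise damage.
That holds through level 3 (303 ≥ 235) but not at 4 (224 < 330).

3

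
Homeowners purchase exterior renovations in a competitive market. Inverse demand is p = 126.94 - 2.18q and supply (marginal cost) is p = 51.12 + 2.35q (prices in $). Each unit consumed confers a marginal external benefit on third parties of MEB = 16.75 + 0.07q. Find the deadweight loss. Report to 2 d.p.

DWL = $36.01

Market equilibrium (private): 51.12 + 2.35q = 126.94 - 2.18q → q_m = 16.7373.
Social marginal benefit = demand + MEB = 143.69 - 2.11q.
Set SMB = MC: 143.69 - 2.11q = 51.12 + 2.35q → q* = 20.7556.
The welfare-loss triangle has base |q_m − q*| and height MEB(q_m) (the vertical gap between SMB and MC is zero at q* and MEB at q_m).
DWL = ½ × 4.0183 × 17.9216 = 36.0072.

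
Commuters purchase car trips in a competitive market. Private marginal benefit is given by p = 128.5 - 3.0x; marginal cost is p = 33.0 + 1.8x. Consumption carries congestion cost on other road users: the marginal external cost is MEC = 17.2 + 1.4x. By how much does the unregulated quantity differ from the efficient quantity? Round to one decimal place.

Market equilibrium (private): 33.0 + 1.8x = 128.5 - 3.0x → x_m = 19.8958.
Social marginal benefit = demand − MEC = 111.3 - 4.4x.
Set SMB = MC: 111.3 - 4.4x = 33.0 + 1.8x → x* = 12.6290.
Gap = |19.8958 − 12.6290| = 7.2668.

7.3 units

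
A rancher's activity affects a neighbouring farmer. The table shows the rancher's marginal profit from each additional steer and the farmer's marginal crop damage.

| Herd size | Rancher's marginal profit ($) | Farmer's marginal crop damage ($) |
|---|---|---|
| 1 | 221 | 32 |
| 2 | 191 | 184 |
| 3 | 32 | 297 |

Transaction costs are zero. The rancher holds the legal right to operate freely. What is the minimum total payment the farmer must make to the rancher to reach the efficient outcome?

Left alone the rancher would choose level 3 (marginal profit stays positive).
Efficient level: k* = 2 (marginal profit ≥ marginal crop damage through 2).
The farmer must at least cover the rancher's forgone profit from cutting 3→2: 32 = 32.

$32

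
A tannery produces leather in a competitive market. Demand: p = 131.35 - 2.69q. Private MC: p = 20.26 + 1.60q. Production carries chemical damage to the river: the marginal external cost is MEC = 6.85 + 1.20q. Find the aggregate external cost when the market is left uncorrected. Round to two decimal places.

Market equilibrium (private): 20.26 + 1.60q = 131.35 - 2.69q → q_m = 25.8951.
Total external cost = ∫₀^{q_m} (6.85 + 1.20q) dq = 6.85×25.8951 + ½×1.20×25.8951² = 579.7152.

579.72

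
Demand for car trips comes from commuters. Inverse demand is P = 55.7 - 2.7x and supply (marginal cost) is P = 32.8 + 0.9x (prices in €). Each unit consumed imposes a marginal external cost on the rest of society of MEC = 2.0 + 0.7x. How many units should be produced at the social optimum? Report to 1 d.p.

Social marginal benefit = demand − MEC = 53.7 - 3.4x.
Set SMB = MC: 53.7 - 3.4x = 32.8 + 0.9x → x* = 4.8605.

x* = 4.9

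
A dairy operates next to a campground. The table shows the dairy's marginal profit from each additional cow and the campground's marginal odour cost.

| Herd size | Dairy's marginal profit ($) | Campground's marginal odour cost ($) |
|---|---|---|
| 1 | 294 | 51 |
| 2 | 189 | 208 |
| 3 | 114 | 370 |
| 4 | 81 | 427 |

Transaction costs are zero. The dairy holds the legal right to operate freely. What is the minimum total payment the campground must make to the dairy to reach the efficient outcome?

$384

Left alone the dairy would choose level 4 (marginal profit stays positive).
Efficient level: k* = 1 (marginal profit ≥ marginal odour cost through 1).
The campground must at least cover the dairy's forgone profit from cutting 4→1: 189 + 114 + 81 = 384.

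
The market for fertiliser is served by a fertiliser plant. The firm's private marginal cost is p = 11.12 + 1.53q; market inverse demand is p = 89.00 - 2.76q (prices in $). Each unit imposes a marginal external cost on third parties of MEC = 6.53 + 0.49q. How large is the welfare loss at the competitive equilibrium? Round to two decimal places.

DWL = $24.89

Market equilibrium (private): 11.12 + 1.53q = 89.00 - 2.76q → q_m = 18.1538.
Social marginal cost = private MC + MEC = 17.65 + 2.02q.
Set SMC = demand: 17.65 + 2.02q = 89.00 - 2.76q → q* = 14.9268.
Height of the DWL triangle at q_m is SMC(q_m) − demand(q_m) = MEC(q_m) = 15.4254.
DWL = ½ × 3.2270 × 15.4254 = 24.8889.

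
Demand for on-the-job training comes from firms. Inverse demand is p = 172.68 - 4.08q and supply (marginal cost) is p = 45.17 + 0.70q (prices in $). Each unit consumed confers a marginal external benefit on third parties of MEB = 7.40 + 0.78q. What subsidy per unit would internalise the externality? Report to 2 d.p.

Social marginal benefit = demand + MEB = 180.08 - 3.30q.
Set SMB = MC: 180.08 - 3.30q = 45.17 + 0.70q → q* = 33.7275.
The Pigouvian subsidy equals MEB at q*: 7.40 + 0.78×33.7275 = 33.7075.

subsidy = $33.71 per unit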